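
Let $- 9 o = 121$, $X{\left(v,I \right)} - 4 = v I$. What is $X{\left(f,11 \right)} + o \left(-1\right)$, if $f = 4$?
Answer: $\frac{553}{9} \approx 61.444$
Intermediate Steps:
$X{\left(v,I \right)} = 4 + I v$ ($X{\left(v,I \right)} = 4 + v I = 4 + I v$)
$o = - \frac{121}{9}$ ($o = \left(- \frac{1}{9}\right) 121 = - \frac{121}{9} \approx -13.444$)
$X{\left(f,11 \right)} + o \left(-1\right) = \left(4 + 11 \cdot 4\right) - - \frac{121}{9} = \left(4 + 44\right) + \frac{121}{9} = 48 + \frac{121}{9} = \frac{553}{9}$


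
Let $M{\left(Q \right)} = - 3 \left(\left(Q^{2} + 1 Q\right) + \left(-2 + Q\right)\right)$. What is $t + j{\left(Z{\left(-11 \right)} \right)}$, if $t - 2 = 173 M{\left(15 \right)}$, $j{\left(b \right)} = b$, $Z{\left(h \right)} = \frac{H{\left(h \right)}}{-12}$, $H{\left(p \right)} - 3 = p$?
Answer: $- \frac{393913}{3} \approx -1.313 \cdot 10^{5}$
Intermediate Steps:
$H{\left(p \right)} = 3 + p$
$M{\left(Q \right)} = 6 - 6 Q - 3 Q^{2}$ ($M{\left(Q \right)} = - 3 \left(\left(Q^{2} + Q\right) + \left(-2 + Q\right)\right) = - 3 \left(\left(Q + Q^{2}\right) + \left(-2 + Q\right)\right) = - 3 \left(-2 + Q^{2} + 2 Q\right) = 6 - 6 Q - 3 Q^{2}$)
$Z{\left(h \right)} = - \frac{1}{4} - \frac{h}{12}$ ($Z{\left(h \right)} = \frac{3 + h}{-12} = \left(3 + h\right) \left(- \frac{1}{12}\right) = - \frac{1}{4} - \frac{h}{12}$)
$t = -131305$ ($t = 2 + 173 \left(6 - 90 - 3 \cdot 15^{2}\right) = 2 + 173 \left(6 - 90 - 675\right) = 2 + 173 \left(-759\right) = 2 - 131307 = -131305$)
$t + j{\left(Z{\left(-11 \right)} \right)} = -131305 - - \frac{2}{3} = -131305 + \left(- \frac{1}{4} + \frac{11}{12}\right) = -131305 + \frac{2}{3} = - \frac{393913}{3}$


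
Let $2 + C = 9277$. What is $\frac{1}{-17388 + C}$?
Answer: $- \frac{1}{8113} \approx -0.00012326$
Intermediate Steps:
$C = 9275$ ($C = -2 + 9277 = 9275$)
$\frac{1}{-17388 + C} = \frac{1}{-17388 + 9275} = \frac{1}{-8113} = - \frac{1}{8113}$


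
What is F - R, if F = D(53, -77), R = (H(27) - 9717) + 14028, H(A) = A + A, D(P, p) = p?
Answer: -4442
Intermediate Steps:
H(A) = 2*A
R = 4365 (R = (2*27 - 9717) + 14028 = (54 - 9717) + 14028 = -9663 + 14028 = 4365)
F = -77
F - R = -77 - 1*4365 = -77 - 4365 = -4442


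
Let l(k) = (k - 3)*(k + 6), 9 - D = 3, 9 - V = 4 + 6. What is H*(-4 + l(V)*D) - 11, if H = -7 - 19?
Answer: 3213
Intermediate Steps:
H = -26
V = -1 (V = 9 - (4 + 6) = 9 - 1*10 = 9 - 10 = -1)
D = 6 (D = 9 - 1*3 = 9 - 3 = 6)
l(k) = (-3 + k)*(6 + k)
H*(-4 + l(V)*D) - 11 = -26*(-4 + (-18 + (-1)² + 3*(-1))*6) - 11 = -26*(-4 + (-18 + 1 - 3)*6) - 11 = -26*(-4 - 20*6) - 11 = -26*(-4 - 120) - 11 = -26*(-124) - 11 = 3224 - 11 = 3213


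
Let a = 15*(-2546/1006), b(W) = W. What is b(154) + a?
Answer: 58367/503 ≈ 116.04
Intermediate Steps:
a = -19095/503 (a = 15*(-2546*1/1006) = 15*(-1273/503) = -19095/503 ≈ -37.962)
b(154) + a = 154 - 19095/503 = 58367/503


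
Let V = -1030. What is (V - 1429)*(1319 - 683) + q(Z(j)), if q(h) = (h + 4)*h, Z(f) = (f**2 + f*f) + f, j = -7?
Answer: -1555279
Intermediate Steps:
Z(f) = f + 2*f**2 (Z(f) = (f**2 + f**2) + f = 2*f**2 + f = f + 2*f**2)
q(h) = h*(4 + h) (q(h) = (4 + h)*h = h*(4 + h))
(V - 1429)*(1319 - 683) + q(Z(j)) = (-1030 - 1429)*(1319 - 683) + (-7*(1 + 2*(-7)))*(4 - 7*(1 + 2*(-7))) = -2459*636 + (-7*(1 - 14))*(4 - 7*(1 - 14)) = -1563924 + (-7*(-13))*(4 - 7*(-13)) = -1563924 + 91*(4 + 91) = -1563924 + 91*95 = -1563924 + 8645 = -1555279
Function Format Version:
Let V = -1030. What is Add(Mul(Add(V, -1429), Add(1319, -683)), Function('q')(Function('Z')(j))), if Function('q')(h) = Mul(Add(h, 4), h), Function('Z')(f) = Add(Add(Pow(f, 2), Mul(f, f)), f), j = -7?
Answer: -1555279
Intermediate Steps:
Function('Z')(f) = Add(f, Mul(2, Pow(f, 2))) (Function('Z')(f) = Add(Add(Pow(f, 2), Pow(f, 2)), f) = Add(Mul(2, Pow(f, 2)), f) = Add(f, Mul(2, Pow(f, 2))))
Function('q')(h) = Mul(h, Add(4, h)) (Function('q')(h) = Mul(Add(4, h), h) = Mul(h, Add(4, h)))
Add(Mul(Add(V, -1429), Add(1319, -683)), Function('q')(Function('Z')(j))) = Add(Mul(Add(-1030, -1429), Add(1319, -683)), Mul(Mul(-7, Add(1, Mul(2, -7))), Add(4, Mul(-7, Add(1, Mul(2, -7)))))) = Add(Mul(-2459, 636), Mul(Mul(-7, Add(1, -14)), Add(4, Mul(-7, Add(1, -14))))) = Add(-1563924, Mul(Mul(-7, -13), Add(4, Mul(-7, -13)))) = Add(-1563924, Mul(91, Add(4, 91))) = Add(-1563924, Mul(91, 95)) = Add(-1563924, 8645) = -1555279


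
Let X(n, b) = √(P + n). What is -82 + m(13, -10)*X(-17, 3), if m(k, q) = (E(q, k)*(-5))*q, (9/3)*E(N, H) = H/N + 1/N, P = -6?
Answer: -82 - 70*I*√23/3 ≈ -82.0 - 111.9*I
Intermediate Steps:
X(n, b) = √(-6 + n)
E(N, H) = 1/(3*N) + H/(3*N) (E(N, H) = (H/N + 1/N)/3 = (1/N + H/N)/3 = 1/(3*N) + H/(3*N))
m(k, q) = -5/3 - 5*k/3 (m(k, q) = (((1 + k)/(3*q))*(-5))*q = (-5*(1 + k)/(3*q))*q = -5/3 - 5*k/3)
-82 + m(13, -10)*X(-17, 3) = -82 + (-5/3 - 5/3*13)*√(-6 - 17) = -82 + (-5/3 - 65/3)*√(-23) = -82 - 70*I*√23/3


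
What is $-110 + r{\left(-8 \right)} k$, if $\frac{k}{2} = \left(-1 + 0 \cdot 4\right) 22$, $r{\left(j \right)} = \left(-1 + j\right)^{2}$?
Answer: $-3674$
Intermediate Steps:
$k = -44$ ($k = 2 \left(-1 + 0 \cdot 4\right) 22 = 2 \left(-1 + 0\right) 22 = 2 \left(\left(-1\right) 22\right) = 2 \left(-22\right) = -44$)
$-110 + r{\left(-8 \right)} k = -110 + \left(-1 - 8\right)^{2} \left(-44\right) = -110 + \left(-9\right)^{2} \left(-44\right) = -110 + 81 \left(-44\right) = -110 - 3564 = -3674$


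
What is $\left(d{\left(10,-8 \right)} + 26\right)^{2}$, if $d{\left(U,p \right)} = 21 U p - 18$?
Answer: $2795584$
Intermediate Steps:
$d{\left(U,p \right)} = -18 + 21 U p$ ($d{\left(U,p \right)} = 21 U p - 18 = -18 + 21 U p$)
$\left(d{\left(10,-8 \right)} + 26\right)^{2} = \left(\left(-18 + 21 \cdot 10 \left(-8\right)\right) + 26\right)^{2} = \left(\left(-18 - 1680\right) + 26\right)^{2} = \left(-1698 + 26\right)^{2} = \left(-1672\right)^{2} = 2795584$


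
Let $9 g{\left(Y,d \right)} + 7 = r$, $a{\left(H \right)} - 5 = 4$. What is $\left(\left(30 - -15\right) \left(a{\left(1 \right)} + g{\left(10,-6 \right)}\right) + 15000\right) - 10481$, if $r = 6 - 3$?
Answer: $4904$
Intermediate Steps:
$a{\left(H \right)} = 9$ ($a{\left(H \right)} = 5 + 4 = 9$)
$r = 3$ ($r = 6 - 3 = 3$)
$g{\left(Y,d \right)} = - \frac{4}{9}$ ($g{\left(Y,d \right)} = - \frac{7}{9} + \frac{1}{9} \cdot 3 = - \frac{7}{9} + \frac{1}{3} = - \frac{4}{9}$)
$\left(\left(30 - -15\right) \left(a{\left(1 \right)} + g{\left(10,-6 \right)}\right) + 15000\right) - 10481 = \left(\left(30 - -15\right) \left(9 - \frac{4}{9}\right) + 15000\right) - 10481 = \left(\left(30 + 15\right) \frac{77}{9} + 15000\right) - 10481 = \left(45 \cdot \frac{77}{9} + 15000\right) - 10481 = \left(385 + 15000\right) - 10481 = 15385 - 10481 = 4904$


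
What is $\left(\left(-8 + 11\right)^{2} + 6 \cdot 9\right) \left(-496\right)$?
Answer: $-31248$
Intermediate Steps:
$\left(\left(-8 + 11\right)^{2} + 6 \cdot 9\right) \left(-496\right) = \left(3^{2} + 54\right) \left(-496\right) = \left(9 + 54\right) \left(-496\right) = 63 \left(-496\right) = -31248$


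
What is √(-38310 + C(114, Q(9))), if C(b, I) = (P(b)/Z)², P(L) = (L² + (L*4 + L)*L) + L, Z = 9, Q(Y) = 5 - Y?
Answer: √677216110/3 ≈ 8674.5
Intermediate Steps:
P(L) = L + 6*L² (P(L) = (L² + (4*L + L)*L) + L = (L² + (5*L)*L) + L = (L² + 5*L²) + L = 6*L² + L = L + 6*L²)
C(b, I) = b²*(1 + 6*b)²/81 (C(b, I) = ((b*(1 + 6*b))/9)² = ((b*(1 + 6*b))*(⅑))² = (b*(1 + 6*b)/9)² = b²*(1 + 6*b)²/81)
√(-38310 + C(114, Q(9))) = √(-38310 + (1/81)*114²*(1 + 6*114)²) = √(-38310 + (1/81)*12996*(1 + 684)²) = √(-38310 + (1/81)*12996*685²) = √(-38310 + (1/81)*12996*469225) = √(-38310 + 677560900/9) = √(677216110/9) = √677216110/3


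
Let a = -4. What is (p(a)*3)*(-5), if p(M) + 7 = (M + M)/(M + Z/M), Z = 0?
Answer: 75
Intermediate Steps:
p(M) = -5 (p(M) = -7 + (M + M)/(M + 0/M) = -7 + (2*M)/(M + 0) = -7 + (2*M)/M = -7 + 2 = -5)
(p(a)*3)*(-5) = -5*3*(-5) = -15*(-5) = 75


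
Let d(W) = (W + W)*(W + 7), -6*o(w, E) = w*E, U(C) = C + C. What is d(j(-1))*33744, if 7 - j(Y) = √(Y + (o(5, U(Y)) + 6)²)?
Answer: 31539392/3 - 944832*√130 ≈ -2.5961e+5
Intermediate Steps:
U(C) = 2*C
o(w, E) = -E*w/6 (o(w, E) = -w*E/6 = -E*w/6)
j(Y) = 7 - √(Y + (6 - 5*Y/3)²) (j(Y) = 7 - √(Y + (-⅙*2*Y*5 + 6)²) = 7 - √(Y + (-5*Y/3 + 6)²) = 7 - √(Y + (6 - 5*Y/3)²))
d(W) = 2*W*(7 + W) (d(W) = (2*W)*(7 + W) = 2*W*(7 + W))
d(j(-1))*33744 = (2*(7 - √((-18 + 5*(-1))² + 9*(-1))/3)*(7 + (7 - √((-18 + 5*(-1))² + 9*(-1))/3)))*33744 = (2*(7 - √((-18 - 5)² - 9)/3)*(7 + (7 - √((-18 - 5)² - 9)/3)))*33744 = (2*(7 - √((-23)² - 9)/3)*(7 + (7 - √((-23)² - 9)/3)))*33744 = (2*(7 - √(529 - 9)/3)*(7 + (7 - √(529 - 9)/3)))*33744 = (2*(7 - 2*√130/3)*(7 + (7 - 2*√130/3)))*33744 = (2*(7 - 2*√130/3)*(14 - 2*√130/3))*33744 = 67488*(7 - 2*√130/3)*(14 - 2*√130/3)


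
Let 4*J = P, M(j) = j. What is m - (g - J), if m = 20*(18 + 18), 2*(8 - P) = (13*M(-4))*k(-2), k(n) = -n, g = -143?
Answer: 878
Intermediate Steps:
P = 60 (P = 8 - 13*(-4)*(-1*(-2))/2 = 8 - (-26)*2 = 8 - ½*(-104) = 8 + 52 = 60)
J = 15 (J = (¼)*60 = 15)
m = 720 (m = 20*36 = 720)
m - (g - J) = 720 - (-143 - 1*15) = 720 - (-143 - 15) = 720 - 1*(-158) = 720 + 158 = 878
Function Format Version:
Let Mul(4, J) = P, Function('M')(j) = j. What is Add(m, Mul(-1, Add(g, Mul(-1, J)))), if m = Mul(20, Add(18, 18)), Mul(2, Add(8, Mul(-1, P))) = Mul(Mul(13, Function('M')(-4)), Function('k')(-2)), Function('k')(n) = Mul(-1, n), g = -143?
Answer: 878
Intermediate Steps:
P = 60 (P = Add(8, Mul(Rational(-1, 2), Mul(Mul(13, -4), Mul(-1, -2)))) = Add(8, Mul(Rational(-1, 2), Mul(-52, 2))) = Add(8, Mul(Rational(-1, 2), -104)) = Add(8, 52) = 60)
J = 15 (J = Mul(Rational(1, 4), 60) = 15)
m = 720 (m = Mul(20, 36) = 720)
Add(m, Mul(-1, Add(g, Mul(-1, J)))) = Add(720, Mul(-1, Add(-143, Mul(-1, 15)))) = Add(720, Mul(-1, Add(-143, -15))) = Add(720, Mul(-1, -158)) = Add(720, 158) = 878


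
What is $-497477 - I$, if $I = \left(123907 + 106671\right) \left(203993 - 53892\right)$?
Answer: $-34610485855$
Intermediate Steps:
$I = 34609988378$ ($I = 230578 \cdot 150101 = 34609988378$)
$-497477 - I = -497477 - 34609988378 = -34610485855$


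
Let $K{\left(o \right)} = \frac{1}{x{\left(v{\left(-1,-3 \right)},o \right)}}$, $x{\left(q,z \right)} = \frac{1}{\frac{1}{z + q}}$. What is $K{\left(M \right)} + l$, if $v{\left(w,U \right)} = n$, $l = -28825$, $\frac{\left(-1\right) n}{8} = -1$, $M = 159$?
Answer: $- \frac{4813774}{167} \approx -28825.0$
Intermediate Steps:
$n = 8$ ($n = \left(-8\right) \left(-1\right) = 8$)
$v{\left(w,U \right)} = 8$
$x{\left(q,z \right)} = q + z$ ($x{\left(q,z \right)} = \frac{1}{\frac{1}{q + z}} = q + z$)
$K{\left(o \right)} = \frac{1}{8 + o}$
$K{\left(M \right)} + l = \frac{1}{8 + 159} - 28825 = \frac{1}{167} - 28825 = - \frac{4813774}{167}$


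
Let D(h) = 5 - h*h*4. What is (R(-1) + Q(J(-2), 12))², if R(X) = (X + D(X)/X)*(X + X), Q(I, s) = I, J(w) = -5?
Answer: 1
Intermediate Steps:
D(h) = 5 - 4*h² (D(h) = 5 - h²*4 = 5 - 4*h²)
R(X) = 2*X*(X + (5 - 4*X²)/X) (R(X) = (X + (5 - 4*X²)/X)*(X + X) = (X + (5 - 4*X²)/X)*(2*X) = 2*X*(X + (5 - 4*X²)/X))
(R(-1) + Q(J(-2), 12))² = ((10 - 6*(-1)²) - 5)² = ((10 - 6*1) - 5)² = ((10 - 6) - 5)² = (4 - 5)² = (-1)² = 1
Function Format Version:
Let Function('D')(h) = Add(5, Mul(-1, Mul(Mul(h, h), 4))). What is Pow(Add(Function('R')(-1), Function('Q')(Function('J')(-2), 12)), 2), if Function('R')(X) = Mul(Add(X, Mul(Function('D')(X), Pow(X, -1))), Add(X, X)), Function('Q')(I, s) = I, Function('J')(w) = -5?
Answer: 1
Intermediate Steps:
Function('D')(h) = Add(5, Mul(-4, Pow(h, 2))) (Function('D')(h) = Add(5, Mul(-1, Mul(Pow(h, 2), 4))) = Add(5, Mul(-1, Mul(4, Pow(h, 2)))) = Add(5, Mul(-4, Pow(h, 2))))
Function('R')(X) = Mul(2, X, Add(X, Mul(Pow(X, -1), Add(5, Mul(-4, Pow(X, 2)))))) (Function('R')(X) = Mul(Add(X, Mul(Add(5, Mul(-4, Pow(X, 2))), Pow(X, -1))), Add(X, X)) = Mul(Add(X, Mul(Pow(X, -1), Add(5, Mul(-4, Pow(X, 2))))), Mul(2, X)) = Mul(2, X, Add(X, Mul(Pow(X, -1), Add(5, Mul(-4, Pow(X, 2)))))))
Pow(Add(Function('R')(-1), Function('Q')(Function('J')(-2), 12)), 2) = Pow(Add(Add(10, Mul(-6, Pow(-1, 2))), -5), 2) = Pow(Add(Add(10, Mul(-6, 1)), -5), 2) = Pow(Add(Add(10, -6), -5), 2) = Pow(Add(4, -5), 2) = Pow(-1, 2) = 1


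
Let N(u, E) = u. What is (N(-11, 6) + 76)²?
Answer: 4225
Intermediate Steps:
(N(-11, 6) + 76)² = (-11 + 76)² = 65² = 4225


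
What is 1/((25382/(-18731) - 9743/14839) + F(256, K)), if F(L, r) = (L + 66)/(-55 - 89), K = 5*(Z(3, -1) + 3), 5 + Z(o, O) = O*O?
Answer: -20012350248/85007892181 ≈ -0.23542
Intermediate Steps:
Z(o, O) = -5 + O**2 (Z(o, O) = -5 + O*O = -5 + O**2)
K = -5 (K = 5*((-5 + (-1)**2) + 3) = 5*((-5 + 1) + 3) = 5*(-4 + 3) = 5*(-1) = -5)
F(L, r) = -11/24 - L/144 (F(L, r) = (66 + L)/(-144) = (66 + L)*(-1/144) = -11/24 - L/144)
1/((25382/(-18731) - 9743/14839) + F(256, K)) = 1/((25382/(-18731) - 9743/14839) + (-11/24 - 1/144*256)) = 1/((25382*(-1/18731) - 9743*1/14839) + (-11/24 - 16/9)) = 1/((-25382/18731 - 9743/14839) - 161/72) = 1/(-559139631/277949309 - 161/72) = 1/(-85007892181/20012350248) = -20012350248/85007892181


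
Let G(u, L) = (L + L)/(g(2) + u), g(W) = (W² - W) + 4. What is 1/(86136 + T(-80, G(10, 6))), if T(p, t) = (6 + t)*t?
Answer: 16/1378257 ≈ 1.1609e-5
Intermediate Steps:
g(W) = 4 + W² - W
G(u, L) = 2*L/(6 + u) (G(u, L) = (L + L)/((4 + 2² - 1*2) + u) = (2*L)/((4 + 4 - 2) + u) = (2*L)/(6 + u) = 2*L/(6 + u))
T(p, t) = t*(6 + t)
1/(86136 + T(-80, G(10, 6))) = 1/(86136 + (2*6/(6 + 10))*(6 + 2*6/(6 + 10))) = 1/(86136 + (2*6/16)*(6 + 2*6/16)) = 1/(86136 + (2*6*(1/16))*(6 + 2*6*(1/16))) = 1/(86136 + 3*(6 + ¾)/4) = 1/(86136 + (¾)*(27/4)) = 1/(86136 + 81/16) = 1/(1378257/16) = 16/1378257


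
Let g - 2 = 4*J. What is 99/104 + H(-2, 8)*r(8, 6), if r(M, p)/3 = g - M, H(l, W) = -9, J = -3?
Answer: 50643/104 ≈ 486.95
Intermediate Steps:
g = -10 (g = 2 + 4*(-3) = 2 - 12 = -10)
r(M, p) = -30 - 3*M (r(M, p) = 3*(-10 - M) = -30 - 3*M)
99/104 + H(-2, 8)*r(8, 6) = 99/104 - 9*(-30 - 3*8) = 99*(1/104) - 9*(-30 - 24) = 99/104 - 9*(-54) = 99/104 + 486 = 50643/104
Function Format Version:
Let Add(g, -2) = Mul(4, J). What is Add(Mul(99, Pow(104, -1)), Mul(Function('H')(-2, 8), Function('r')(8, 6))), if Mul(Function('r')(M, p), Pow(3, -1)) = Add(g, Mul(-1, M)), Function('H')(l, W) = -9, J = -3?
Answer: Rational(50643, 104) ≈ 486.95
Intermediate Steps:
g = -10 (g = Add(2, Mul(4, -3)) = Add(2, -12) = -10)
Function('r')(M, p) = Add(-30, Mul(-3, M)) (Function('r')(M, p) = Mul(3, Add(-10, Mul(-1, M))) = Add(-30, Mul(-3, M)))
Add(Mul(99, Pow(104, -1)), Mul(Function('H')(-2, 8), Function('r')(8, 6))) = Add(Mul(99, Pow(104, -1)), Mul(-9, Add(-30, Mul(-3, 8)))) = Add(Mul(99, Rational(1, 104)), Mul(-9, Add(-30, -24))) = Add(Rational(99, 104), Mul(-9, -54)) = Add(Rational(99, 104), 486) = Rational(50643, 104)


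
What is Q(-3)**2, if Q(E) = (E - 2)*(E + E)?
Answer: 900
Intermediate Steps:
Q(E) = 2*E*(-2 + E) (Q(E) = (-2 + E)*(2*E) = 2*E*(-2 + E))
Q(-3)**2 = (2*(-3)*(-2 - 3))**2 = (2*(-3)*(-5))**2 = 30**2 = 900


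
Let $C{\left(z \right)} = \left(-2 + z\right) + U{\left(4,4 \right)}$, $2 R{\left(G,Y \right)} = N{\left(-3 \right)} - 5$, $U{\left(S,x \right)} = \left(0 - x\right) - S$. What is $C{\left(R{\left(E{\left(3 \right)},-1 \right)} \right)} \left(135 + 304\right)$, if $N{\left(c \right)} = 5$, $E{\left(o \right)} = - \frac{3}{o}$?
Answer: $-4390$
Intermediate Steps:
$U{\left(S,x \right)} = - S - x$ ($U{\left(S,x \right)} = - x - S = - S - x$)
$R{\left(G,Y \right)} = 0$ ($R{\left(G,Y \right)} = \frac{5 - 5}{2} = \frac{1}{2} \cdot 0 = 0$)
$C{\left(z \right)} = -10 + z$ ($C{\left(z \right)} = \left(-2 + z\right) - 8 = -10 + z$)
$C{\left(R{\left(E{\left(3 \right)},-1 \right)} \right)} \left(135 + 304\right) = \left(-10 + 0\right) \left(135 + 304\right) = \left(-10\right) 439 = -4390$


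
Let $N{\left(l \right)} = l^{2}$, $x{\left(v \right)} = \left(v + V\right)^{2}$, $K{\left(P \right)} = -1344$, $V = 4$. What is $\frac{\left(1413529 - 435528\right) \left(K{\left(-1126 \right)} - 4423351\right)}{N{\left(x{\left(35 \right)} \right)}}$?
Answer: $- \frac{4327356134695}{2313441} \approx -1.8705 \cdot 10^{6}$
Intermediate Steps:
$x{\left(v \right)} = \left(4 + v\right)^{2}$ ($x{\left(v \right)} = \left(v + 4\right)^{2} = \left(4 + v\right)^{2}$)
$\frac{\left(1413529 - 435528\right) \left(K{\left(-1126 \right)} - 4423351\right)}{N{\left(x{\left(35 \right)} \right)}} = \frac{\left(1413529 - 435528\right) \left(-1344 - 4423351\right)}{\left(\left(4 + 35\right)^{2}\right)^{2}} = \frac{978001 \left(-4424695\right)}{\left(39^{2}\right)^{2}} = - \frac{4327356134695}{1521^{2}} = - \frac{4327356134695}{2313441}$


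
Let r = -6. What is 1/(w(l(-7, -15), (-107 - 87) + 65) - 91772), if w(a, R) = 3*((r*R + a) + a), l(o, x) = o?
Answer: -1/89492 ≈ -1.1174e-5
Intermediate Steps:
w(a, R) = -18*R + 6*a (w(a, R) = 3*((-6*R + a) + a) = 3*((a - 6*R) + a) = 3*(-6*R + 2*a) = -18*R + 6*a)
1/(w(l(-7, -15), (-107 - 87) + 65) - 91772) = 1/((-18*((-107 - 87) + 65) + 6*(-7)) - 91772) = 1/((-18*(-194 + 65) - 42) - 91772) = 1/((-18*(-129) - 42) - 91772) = 1/((2322 - 42) - 91772) = 1/(2280 - 91772) = 1/(-89492) = -1/89492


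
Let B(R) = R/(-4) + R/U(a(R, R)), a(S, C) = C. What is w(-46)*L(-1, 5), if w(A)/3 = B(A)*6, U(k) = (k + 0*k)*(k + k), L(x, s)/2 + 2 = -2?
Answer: -38052/23 ≈ -1654.4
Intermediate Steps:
L(x, s) = -8 (L(x, s) = -4 + 2*(-2) = -4 - 4 = -8)
U(k) = 2*k² (U(k) = (k + 0)*(2*k) = k*(2*k) = 2*k²)
B(R) = 1/(2*R) - R/4 (B(R) = R/(-4) + R/((2*R²)) = R*(-¼) + R*(1/(2*R²)) = -R/4 + 1/(2*R) = 1/(2*R) - R/4)
w(A) = 9*(2 - A²)/(2*A) (w(A) = 3*(((2 - A²)/(4*A))*6) = 3*(3*(2 - A²)/(2*A)) = 9*(2 - A²)/(2*A))
w(-46)*L(-1, 5) = (9/(-46) - 9/2*(-46))*(-8) = (9*(-1/46) + 207)*(-8) = (-9/46 + 207)*(-8) = (9513/46)*(-8) = -38052/23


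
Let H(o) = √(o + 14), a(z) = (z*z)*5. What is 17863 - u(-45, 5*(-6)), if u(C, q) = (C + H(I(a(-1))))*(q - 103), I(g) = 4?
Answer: 11878 + 399*√2 ≈ 12442.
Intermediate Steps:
a(z) = 5*z² (a(z) = z²*5 = 5*z²)
H(o) = √(14 + o)
u(C, q) = (-103 + q)*(C + 3*√2) (u(C, q) = (C + √(14 + 4))*(q - 103) = (C + √18)*(-103 + q) = (C + 3*√2)*(-103 + q) = (-103 + q)*(C + 3*√2))
17863 - u(-45, 5*(-6)) = 17863 - (-309*√2 - 103*(-45) - 225*(-6) + 3*(5*(-6))*√2) = 17863 - (-309*√2 + 4635 - 45*(-30) + 3*(-30)*√2) = 17863 - (-309*√2 + 4635 + 1350 - 90*√2) = 17863 - (5985 - 399*√2) = 17863 + (-5985 + 399*√2) = 11878 + 399*√2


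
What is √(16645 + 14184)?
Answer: √30829 ≈ 175.58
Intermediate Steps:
√(16645 + 14184) = √30829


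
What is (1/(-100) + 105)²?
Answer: 110229001/10000 ≈ 11023.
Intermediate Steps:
(1/(-100) + 105)² = (-1/100 + 105)² = (10499/100)² = 110229001/10000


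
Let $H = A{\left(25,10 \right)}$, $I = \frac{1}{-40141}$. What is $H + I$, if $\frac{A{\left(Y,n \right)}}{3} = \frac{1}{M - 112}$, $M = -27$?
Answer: $- \frac{120562}{5579599} \approx -0.021608$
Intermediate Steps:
$A{\left(Y,n \right)} = - \frac{3}{139}$ ($A{\left(Y,n \right)} = \frac{3}{-27 - 112} = \frac{3}{-139} = 3 \left(- \frac{1}{139}\right) = - \frac{3}{139}$)
$I = - \frac{1}{40141} \approx -2.4912 \cdot 10^{-5}$
$H = - \frac{3}{139} \approx -0.021583$
$H + I = - \frac{3}{139} - \frac{1}{40141} = - \frac{120562}{5579599}$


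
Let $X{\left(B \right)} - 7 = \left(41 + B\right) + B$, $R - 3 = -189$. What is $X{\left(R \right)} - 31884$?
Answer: $-32208$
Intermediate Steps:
$R = -186$ ($R = 3 - 189 = -186$)
$X{\left(B \right)} = 48 + 2 B$ ($X{\left(B \right)} = 7 + \left(\left(41 + B\right) + B\right) = 7 + \left(41 + 2 B\right) = 48 + 2 B$)
$X{\left(R \right)} - 31884 = \left(48 + 2 \left(-186\right)\right) - 31884 = \left(48 - 372\right) - 31884 = -324 - 31884 = -32208$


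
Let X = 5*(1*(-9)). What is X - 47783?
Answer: -47828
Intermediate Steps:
X = -45 (X = 5*(-9) = -45)
X - 47783 = -45 - 47783 = -47828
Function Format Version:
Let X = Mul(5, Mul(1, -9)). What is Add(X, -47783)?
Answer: -47828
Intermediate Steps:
X = -45 (X = Mul(5, -9) = -45)
Add(X, -47783) = Add(-45, -47783) = -47828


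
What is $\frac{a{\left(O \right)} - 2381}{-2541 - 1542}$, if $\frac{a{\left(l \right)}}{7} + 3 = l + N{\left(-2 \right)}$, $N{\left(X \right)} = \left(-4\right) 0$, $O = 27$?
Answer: $\frac{2213}{4083} \approx 0.542$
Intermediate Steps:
$N{\left(X \right)} = 0$
$a{\left(l \right)} = -21 + 7 l$ ($a{\left(l \right)} = -21 + 7 \left(l + 0\right) = -21 + 7 l$)
$\frac{a{\left(O \right)} - 2381}{-2541 - 1542} = \frac{\left(-21 + 7 \cdot 27\right) - 2381}{-2541 - 1542} = \frac{\left(-21 + 189\right) - 2381}{-4083} = \left(168 - 2381\right) \left(- \frac{1}{4083}\right) = \left(-2213\right) \left(- \frac{1}{4083}\right) = \frac{2213}{4083}$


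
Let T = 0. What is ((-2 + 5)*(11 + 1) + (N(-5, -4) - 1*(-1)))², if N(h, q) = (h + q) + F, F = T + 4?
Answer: 1024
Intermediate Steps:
F = 4 (F = 0 + 4 = 4)
N(h, q) = 4 + h + q (N(h, q) = (h + q) + 4 = 4 + h + q)
((-2 + 5)*(11 + 1) + (N(-5, -4) - 1*(-1)))² = ((-2 + 5)*(11 + 1) + ((4 - 5 - 4) - 1*(-1)))² = (3*12 + (-5 + 1))² = (36 - 4)² = 32² = 1024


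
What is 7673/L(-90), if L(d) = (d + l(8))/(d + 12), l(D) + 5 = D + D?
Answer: 598494/79 ≈ 7575.9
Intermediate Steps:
l(D) = -5 + 2*D (l(D) = -5 + (D + D) = -5 + 2*D)
L(d) = (11 + d)/(12 + d) (L(d) = (d + (-5 + 2*8))/(d + 12) = (d + (-5 + 16))/(12 + d) = (d + 11)/(12 + d) = (11 + d)/(12 + d))
7673/L(-90) = 7673/(((11 - 90)/(12 - 90))) = 7673/((-79/(-78))) = 7673/((-1/78*(-79))) = 7673/(79/78) = 7673*(78/79) = 598494/79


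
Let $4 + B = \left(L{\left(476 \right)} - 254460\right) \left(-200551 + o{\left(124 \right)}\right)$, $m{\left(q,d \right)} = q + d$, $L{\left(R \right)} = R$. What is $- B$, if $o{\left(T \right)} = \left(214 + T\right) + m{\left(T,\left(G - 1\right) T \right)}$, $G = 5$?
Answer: $-50693428508$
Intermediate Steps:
$m{\left(q,d \right)} = d + q$
$o{\left(T \right)} = 214 + 6 T$ ($o{\left(T \right)} = \left(214 + T\right) + \left(\left(5 - 1\right) T + T\right) = \left(214 + T\right) + \left(4 T + T\right) = \left(214 + T\right) + 5 T = 214 + 6 T$)
$B = 50693428508$ ($B = -4 + \left(476 - 254460\right) \left(-200551 + \left(214 + 6 \cdot 124\right)\right) = -4 - 253984 \left(-200551 + \left(214 + 744\right)\right) = -4 - 253984 \left(-200551 + 958\right) = -4 - -50693428512 = -4 + 50693428512 = 50693428508$)
$- B = \left(-1\right) 50693428508 = -50693428508$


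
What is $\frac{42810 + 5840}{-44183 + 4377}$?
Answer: $- \frac{24325}{19903} \approx -1.2222$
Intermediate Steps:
$\frac{42810 + 5840}{-44183 + 4377} = \frac{48650}{-39806} = 48650 \left(- \frac{1}{39806}\right) = - \frac{24325}{19903}$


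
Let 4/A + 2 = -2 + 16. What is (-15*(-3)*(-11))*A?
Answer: -165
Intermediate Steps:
A = ⅓ (A = 4/(-2 + (-2 + 16)) = 4/(-2 + 14) = 4/12 = 4*(1/12) = ⅓ ≈ 0.33333)
(-15*(-3)*(-11))*A = (-15*(-3)*(-11))*(⅓) = (45*(-11))*(⅓) = -495*⅓ = -165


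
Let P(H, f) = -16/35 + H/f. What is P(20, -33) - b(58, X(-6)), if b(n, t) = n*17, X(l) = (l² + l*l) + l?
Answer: -1140058/1155 ≈ -987.06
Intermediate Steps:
P(H, f) = -16/35 + H/f (P(H, f) = -16*1/35 + H/f = -16/35 + H/f)
X(l) = l + 2*l² (X(l) = (l² + l²) + l = 2*l² + l = l + 2*l²)
b(n, t) = 17*n
P(20, -33) - b(58, X(-6)) = (-16/35 + 20/(-33)) - 17*58 = (-16/35 + 20*(-1/33)) - 1*986 = (-16/35 - 20/33) - 986 = -1228/1155 - 986 = -1140058/1155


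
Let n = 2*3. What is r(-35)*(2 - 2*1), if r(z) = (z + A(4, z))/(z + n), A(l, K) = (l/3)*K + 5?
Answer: 0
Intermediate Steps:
n = 6
A(l, K) = 5 + K*l/3 (A(l, K) = (l/3)*K + 5 = K*l/3 + 5 = 5 + K*l/3)
r(z) = (5 + 7*z/3)/(6 + z) (r(z) = (z + (5 + (⅓)*z*4))/(z + 6) = (z + (5 + 4*z/3))/(6 + z) = (5 + 7*z/3)/(6 + z))
r(-35)*(2 - 2*1) = ((15 + 7*(-35))/(3*(6 - 35)))*(2 - 2*1) = ((⅓)*(15 - 245)/(-29))*(2 - 2) = ((⅓)*(-1/29)*(-230))*0 = (230/87)*0 = 0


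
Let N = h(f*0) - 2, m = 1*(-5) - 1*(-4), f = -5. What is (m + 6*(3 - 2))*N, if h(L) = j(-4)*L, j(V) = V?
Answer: -10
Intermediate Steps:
h(L) = -4*L
m = -1 (m = -5 + 4 = -1)
N = -2 (N = -(-20)*0 - 2 = -4*0 - 2 = 0 - 2 = -2)
(m + 6*(3 - 2))*N = (-1 + 6*(3 - 2))*(-2) = (-1 + 6*1)*(-2) = (-1 + 6)*(-2) = 5*(-2) = -10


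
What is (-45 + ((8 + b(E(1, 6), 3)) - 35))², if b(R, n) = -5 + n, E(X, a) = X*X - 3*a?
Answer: 5476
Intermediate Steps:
E(X, a) = X² - 3*a
(-45 + ((8 + b(E(1, 6), 3)) - 35))² = (-45 + ((8 + (-5 + 3)) - 35))² = (-45 + ((8 - 2) - 35))² = (-45 + (6 - 35))² = (-45 - 29)² = (-74)² = 5476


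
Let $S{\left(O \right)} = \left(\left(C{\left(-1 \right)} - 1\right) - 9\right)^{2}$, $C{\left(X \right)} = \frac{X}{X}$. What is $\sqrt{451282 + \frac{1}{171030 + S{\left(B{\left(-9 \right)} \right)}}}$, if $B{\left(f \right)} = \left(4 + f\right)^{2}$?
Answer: $\frac{\sqrt{13213074089700633}}{171111} \approx 671.78$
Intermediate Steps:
$C{\left(X \right)} = 1$
$S{\left(O \right)} = 81$ ($S{\left(O \right)} = \left(\left(1 - 1\right) - 9\right)^{2} = \left(0 - 9\right)^{2} = \left(-9\right)^{2} = 81$)
$\sqrt{451282 + \frac{1}{171030 + S{\left(B{\left(-9 \right)} \right)}}} = \sqrt{451282 + \frac{1}{171030 + 81}} = \sqrt{451282 + \frac{1}{171111}} = \sqrt{\frac{77219314303}{171111}} = \frac{\sqrt{13213074089700633}}{171111}$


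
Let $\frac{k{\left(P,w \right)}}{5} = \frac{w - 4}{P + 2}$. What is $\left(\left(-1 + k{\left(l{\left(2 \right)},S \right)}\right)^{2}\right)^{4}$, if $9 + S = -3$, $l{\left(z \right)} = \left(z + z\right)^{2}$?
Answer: $\frac{33232930569601}{43046721} \approx 7.7202 \cdot 10^{5}$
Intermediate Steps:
$l{\left(z \right)} = 4 z^{2}$ ($l{\left(z \right)} = \left(2 z\right)^{2} = 4 z^{2}$)
$S = -12$ ($S = -9 - 3 = -12$)
$k{\left(P,w \right)} = \frac{5 \left(-4 + w\right)}{2 + P}$ ($k{\left(P,w \right)} = 5 \frac{w - 4}{P + 2} = 5 \frac{-4 + w}{2 + P} = \frac{5 \left(-4 + w\right)}{2 + P}$)
$\left(\left(-1 + k{\left(l{\left(2 \right)},S \right)}\right)^{2}\right)^{4} = \left(\left(-1 + \frac{5 \left(-4 - 12\right)}{2 + 4 \cdot 2^{2}}\right)^{2}\right)^{4} = \left(\left(-1 + 5 \frac{1}{2 + 4 \cdot 4} \left(-16\right)\right)^{2}\right)^{4} = \left(\left(-1 + 5 \frac{1}{2 + 16} \left(-16\right)\right)^{2}\right)^{4} = \left(\left(-1 + 5 \cdot \frac{1}{18} \left(-16\right)\right)^{2}\right)^{4} = \left(\left(-1 - \frac{40}{9}\right)^{2}\right)^{4} = \left(\left(- \frac{49}{9}\right)^{2}\right)^{4} = \left(\frac{2401}{81}\right)^{4} = \frac{33232930569601}{43046721}$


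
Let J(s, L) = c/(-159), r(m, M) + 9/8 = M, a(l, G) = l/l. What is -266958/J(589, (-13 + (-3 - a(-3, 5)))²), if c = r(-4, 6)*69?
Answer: 37730064/299 ≈ 1.2619e+5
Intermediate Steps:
a(l, G) = 1
r(m, M) = -9/8 + M
c = 2691/8 (c = (-9/8 + 6)*69 = (39/8)*69 = 2691/8 ≈ 336.38)
J(s, L) = -897/424 (J(s, L) = (2691/8)/(-159) = (2691/8)*(-1/159) = -897/424)
-266958/J(589, (-13 + (-3 - a(-3, 5)))²) = -266958/(-897/424) = -266958*(-424/897) = 37730064/299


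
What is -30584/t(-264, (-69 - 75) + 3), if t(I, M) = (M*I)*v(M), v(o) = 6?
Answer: -3823/27918 ≈ -0.13694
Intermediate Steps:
t(I, M) = 6*I*M (t(I, M) = (M*I)*6 = (I*M)*6 = 6*I*M)
-30584/t(-264, (-69 - 75) + 3) = -30584*(-1/(1584*((-69 - 75) + 3))) = -30584*(-1/(1584*(-144 + 3))) = -30584/(6*(-264)*(-141)) = -30584/223344 = -30584*1/223344 = -3823/27918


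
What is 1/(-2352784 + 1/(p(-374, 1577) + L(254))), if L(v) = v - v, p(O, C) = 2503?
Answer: -2503/5889018351 ≈ -4.2503e-7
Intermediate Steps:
L(v) = 0
1/(-2352784 + 1/(p(-374, 1577) + L(254))) = 1/(-2352784 + 1/(2503 + 0)) = 1/(-2352784 + 1/2503) = 1/(-5889018351/2503) = -2503/5889018351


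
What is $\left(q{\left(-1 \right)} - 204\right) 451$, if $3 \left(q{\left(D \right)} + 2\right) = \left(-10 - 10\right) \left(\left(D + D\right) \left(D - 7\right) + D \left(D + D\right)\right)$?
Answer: $-147026$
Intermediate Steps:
$q{\left(D \right)} = -2 - \frac{40 D^{2}}{3} - \frac{40 D \left(-7 + D\right)}{3}$ ($q{\left(D \right)} = -2 + \frac{\left(-10 - 10\right) \left(\left(D + D\right) \left(D - 7\right) + D \left(D + D\right)\right)}{3} = -2 + \frac{\left(-20\right) \left(2 D \left(-7 + D\right) + D 2 D\right)}{3} = -2 + \frac{\left(-20\right) \left(2 D \left(-7 + D\right) + 2 D^{2}\right)}{3} = -2 + \frac{\left(-20\right) \left(2 D^{2} + 2 D \left(-7 + D\right)\right)}{3} = -2 + \frac{- 40 D^{2} - 40 D \left(-7 + D\right)}{3} = -2 - \left(\frac{40 D^{2}}{3} + \frac{40 D \left(-7 + D\right)}{3}\right) = -2 - \frac{40 D^{2}}{3} - \frac{40 D \left(-7 + D\right)}{3}$)
$\left(q{\left(-1 \right)} - 204\right) 451 = \left(\left(-2 - \frac{80 \left(-1\right)^{2}}{3} + \frac{280}{3} \left(-1\right)\right) - 204\right) 451 = \left(\left(-2 - \frac{80}{3} - \frac{280}{3}\right) - 204\right) 451 = \left(-122 - 204\right) 451 = \left(-326\right) 451 = -147026$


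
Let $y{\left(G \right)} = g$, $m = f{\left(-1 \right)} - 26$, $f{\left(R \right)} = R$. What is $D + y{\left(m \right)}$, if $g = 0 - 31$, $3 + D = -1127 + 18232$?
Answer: $17071$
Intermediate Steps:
$m = -27$ ($m = -1 - 26 = -27$)
$D = 17102$ ($D = -3 + \left(-1127 + 18232\right) = -3 + 17105 = 17102$)
$g = -31$ ($g = 0 - 31 = -31$)
$y{\left(G \right)} = -31$
$D + y{\left(m \right)} = 17102 - 31 = 17071$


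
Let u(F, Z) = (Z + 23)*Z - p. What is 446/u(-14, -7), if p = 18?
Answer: -223/65 ≈ -3.4308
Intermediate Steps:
u(F, Z) = -18 + Z*(23 + Z) (u(F, Z) = (Z + 23)*Z - 1*18 = (23 + Z)*Z - 18 = Z*(23 + Z) - 18 = -18 + Z*(23 + Z))
446/u(-14, -7) = 446/(-18 + (-7)**2 + 23*(-7)) = 446/(-18 + 49 - 161) = 446/(-130) = 446*(-1/130) = -223/65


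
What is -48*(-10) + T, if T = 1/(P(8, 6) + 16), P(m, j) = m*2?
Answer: 15361/32 ≈ 480.03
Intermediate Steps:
P(m, j) = 2*m
T = 1/32 (T = 1/(2*8 + 16) = 1/(16 + 16) = 1/32 ≈ 0.031250)
-48*(-10) + T = -48*(-10) + 1/32 = 480 + 1/32 = 15361/32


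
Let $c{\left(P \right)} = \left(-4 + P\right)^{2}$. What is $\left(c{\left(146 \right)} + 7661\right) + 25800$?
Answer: $53625$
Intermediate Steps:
$\left(c{\left(146 \right)} + 7661\right) + 25800 = \left(\left(-4 + 146\right)^{2} + 7661\right) + 25800 = \left(142^{2} + 7661\right) + 25800 = \left(20164 + 7661\right) + 25800 = 27825 + 25800 = 53625$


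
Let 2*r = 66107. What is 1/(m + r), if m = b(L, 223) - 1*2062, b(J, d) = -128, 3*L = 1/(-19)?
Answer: 2/61727 ≈ 3.2401e-5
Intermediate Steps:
r = 66107/2 (r = (½)*66107 = 66107/2 ≈ 33054.)
L = -1/57 (L = (⅓)/(-19) = (⅓)*(-1/19) = -1/57 ≈ -0.017544)
m = -2190 (m = -128 - 1*2062 = -128 - 2062 = -2190)
1/(m + r) = 1/(-2190 + 66107/2) = 1/(61727/2) = 2/61727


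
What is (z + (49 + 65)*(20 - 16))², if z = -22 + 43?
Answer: 227529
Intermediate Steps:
z = 21
(z + (49 + 65)*(20 - 16))² = (21 + (49 + 65)*(20 - 16))² = (21 + 114*4)² = (21 + 456)² = 477² = 227529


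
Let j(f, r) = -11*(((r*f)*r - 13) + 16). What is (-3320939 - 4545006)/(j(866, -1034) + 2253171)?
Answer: 7865945/10182526918 ≈ 0.00077249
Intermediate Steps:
j(f, r) = -33 - 11*f*r² (j(f, r) = -11*(((f*r)*r - 13) + 16) = -11*((f*r² - 13) + 16) = -11*((-13 + f*r²) + 16) = -11*(3 + f*r²) = -33 - 11*f*r²)
(-3320939 - 4545006)/(j(866, -1034) + 2253171) = (-3320939 - 4545006)/((-33 - 11*866*(-1034)²) + 2253171) = -7865945/((-33 - 11*866*1069156) + 2253171) = -7865945/((-33 - 10184780056) + 2253171) = -7865945/(-10184780089 + 2253171) = -7865945/(-10182526918) = -7865945*(-1/10182526918) = 7865945/10182526918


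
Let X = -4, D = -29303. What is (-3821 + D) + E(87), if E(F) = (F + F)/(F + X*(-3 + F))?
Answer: -2749350/83 ≈ -33125.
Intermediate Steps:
E(F) = 2*F/(12 - 3*F) (E(F) = (F + F)/(F - 4*(-3 + F)) = (2*F)/(F + (12 - 4*F)) = (2*F)/(12 - 3*F) = 2*F/(12 - 3*F))
(-3821 + D) + E(87) = (-3821 - 29303) + (⅔)*87/(4 - 1*87) = -33124 + (⅔)*87/(4 - 87) = -33124 + (⅔)*87/(-83) = -33124 + (⅔)*87*(-1/83) = -33124 - 58/83 = -2749350/83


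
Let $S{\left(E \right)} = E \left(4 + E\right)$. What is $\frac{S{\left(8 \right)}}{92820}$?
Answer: $\frac{8}{7735} \approx 0.0010343$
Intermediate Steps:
$\frac{S{\left(8 \right)}}{92820} = \frac{8 \left(4 + 8\right)}{92820} = 8 \cdot 12 \cdot \frac{1}{92820} = 96 \cdot \frac{1}{92820} = \frac{8}{7735}$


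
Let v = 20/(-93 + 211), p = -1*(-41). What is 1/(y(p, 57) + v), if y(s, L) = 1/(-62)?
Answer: 3658/561 ≈ 6.5205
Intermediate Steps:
p = 41
y(s, L) = -1/62
v = 10/59 (v = 20/118 = 20*(1/118) = 10/59 ≈ 0.16949)
1/(y(p, 57) + v) = 1/(-1/62 + 10/59) = 1/(561/3658) = 3658/561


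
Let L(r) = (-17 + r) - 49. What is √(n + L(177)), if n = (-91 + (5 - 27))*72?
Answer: 5*I*√321 ≈ 89.582*I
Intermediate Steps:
L(r) = -66 + r
n = -8136 (n = (-91 - 22)*72 = -113*72 = -8136)
√(n + L(177)) = √(-8136 + (-66 + 177)) = √(-8136 + 111) = √(-8025) = 5*I*√321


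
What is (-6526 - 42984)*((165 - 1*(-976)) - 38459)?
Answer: 1847614180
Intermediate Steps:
(-6526 - 42984)*((165 - 1*(-976)) - 38459) = -49510*((165 + 976) - 38459) = -49510*(1141 - 38459) = -49510*(-37318) = 1847614180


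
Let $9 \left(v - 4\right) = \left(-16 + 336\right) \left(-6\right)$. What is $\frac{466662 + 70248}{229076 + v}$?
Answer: $\frac{161073}{68660} \approx 2.346$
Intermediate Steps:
$v = - \frac{628}{3}$ ($v = 4 + \frac{\left(-16 + 336\right) \left(-6\right)}{9} = 4 + \frac{320 \left(-6\right)}{9} = 4 + \frac{1}{9} \left(-1920\right) = 4 - \frac{640}{3} = - \frac{628}{3} \approx -209.33$)
$\frac{466662 + 70248}{229076 + v} = \frac{466662 + 70248}{229076 - \frac{628}{3}} = \frac{536910}{\frac{686600}{3}} = 536910 \cdot \frac{3}{686600} = \frac{161073}{68660}$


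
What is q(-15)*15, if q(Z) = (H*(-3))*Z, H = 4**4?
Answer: 172800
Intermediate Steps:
H = 256
q(Z) = -768*Z (q(Z) = (256*(-3))*Z = -768*Z)
q(-15)*15 = -768*(-15)*15 = 11520*15 = 172800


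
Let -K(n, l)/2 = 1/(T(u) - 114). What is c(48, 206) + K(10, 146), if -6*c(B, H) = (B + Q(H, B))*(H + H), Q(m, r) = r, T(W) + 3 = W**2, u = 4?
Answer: -665790/101 ≈ -6592.0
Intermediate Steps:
T(W) = -3 + W**2
K(n, l) = 2/101 (K(n, l) = -2/((-3 + 4**2) - 114) = -2/((-3 + 16) - 114) = -2/(13 - 114) = -2/(-101) = -2*(-1/101) = 2/101)
c(B, H) = -2*B*H/3 (c(B, H) = -(B + B)*(H + H)/6 = -2*B*2*H/6 = -2*B*H/3)
c(48, 206) + K(10, 146) = -2/3*48*206 + 2/101 = -6592 + 2/101 = -665790/101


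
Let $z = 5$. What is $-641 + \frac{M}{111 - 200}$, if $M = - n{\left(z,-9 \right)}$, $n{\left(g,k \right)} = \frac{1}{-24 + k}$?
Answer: $- \frac{1882618}{2937} \approx -641.0$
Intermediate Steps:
$M = \frac{1}{33}$ ($M = - \frac{1}{-24 - 9} = - \frac{1}{-33} = \left(-1\right) \left(- \frac{1}{33}\right) = \frac{1}{33} \approx 0.030303$)
$-641 + \frac{M}{111 - 200} = -641 + \frac{1}{33 \left(111 - 200\right)} = -641 + \frac{1}{33 \left(-89\right)} = -641 + \frac{1}{33} \left(- \frac{1}{89}\right) = -641 - \frac{1}{2937} = - \frac{1882618}{2937}$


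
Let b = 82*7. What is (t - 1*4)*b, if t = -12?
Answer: -9184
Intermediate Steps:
b = 574
(t - 1*4)*b = (-12 - 1*4)*574 = (-12 - 4)*574 = -16*574 = -9184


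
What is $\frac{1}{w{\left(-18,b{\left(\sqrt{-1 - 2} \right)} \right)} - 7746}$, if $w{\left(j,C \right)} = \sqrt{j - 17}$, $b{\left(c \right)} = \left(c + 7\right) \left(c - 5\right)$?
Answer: $- \frac{7746}{60000551} - \frac{i \sqrt{35}}{60000551} \approx -0.0001291 - 9.86 \cdot 10^{-8} i$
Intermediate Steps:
$b{\left(c \right)} = \left(-5 + c\right) \left(7 + c\right)$ ($b{\left(c \right)} = \left(7 + c\right) \left(-5 + c\right) = \left(-5 + c\right) \left(7 + c\right)$)
$w{\left(j,C \right)} = \sqrt{-17 + j}$
$\frac{1}{w{\left(-18,b{\left(\sqrt{-1 - 2} \right)} \right)} - 7746} = \frac{1}{\sqrt{-17 - 18} - 7746} = \frac{1}{\sqrt{-35} - 7746} = \frac{1}{i \sqrt{35} - 7746} = \frac{1}{-7746 + i \sqrt{35}}$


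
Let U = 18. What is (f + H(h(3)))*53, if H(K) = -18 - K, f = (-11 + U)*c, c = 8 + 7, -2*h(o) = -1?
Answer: 9169/2 ≈ 4584.5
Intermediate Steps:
h(o) = 1/2 (h(o) = -1/2*(-1) = 1/2)
c = 15
f = 105 (f = (-11 + 18)*15 = 7*15 = 105)
(f + H(h(3)))*53 = (105 + (-18 - 1*1/2))*53 = (105 + (-18 - 1/2))*53 = (105 - 37/2)*53 = (173/2)*53 = 9169/2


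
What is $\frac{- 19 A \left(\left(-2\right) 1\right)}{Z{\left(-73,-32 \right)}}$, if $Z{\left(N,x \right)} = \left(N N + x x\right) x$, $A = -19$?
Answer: $\frac{361}{101648} \approx 0.0035515$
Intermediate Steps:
$Z{\left(N,x \right)} = x \left(N^{2} + x^{2}\right)$ ($Z{\left(N,x \right)} = \left(N^{2} + x^{2}\right) x = x \left(N^{2} + x^{2}\right)$)
$\frac{- 19 A \left(\left(-2\right) 1\right)}{Z{\left(-73,-32 \right)}} = \frac{\left(-19\right) \left(-19\right) \left(\left(-2\right) 1\right)}{\left(-32\right) \left(\left(-73\right)^{2} + \left(-32\right)^{2}\right)} = \frac{361 \left(-2\right)}{\left(-32\right) \left(5329 + 1024\right)} = - \frac{722}{\left(-32\right) 6353} = - \frac{722}{-203296} = \left(-722\right) \left(- \frac{1}{203296}\right) = \frac{361}{101648}$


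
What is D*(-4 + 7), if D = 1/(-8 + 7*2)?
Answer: ½ ≈ 0.50000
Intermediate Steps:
D = ⅙ (D = 1/(-8 + 14) = 1/6 = ⅙ ≈ 0.16667)
D*(-4 + 7) = (-4 + 7)/6 = (⅙)*3 = ½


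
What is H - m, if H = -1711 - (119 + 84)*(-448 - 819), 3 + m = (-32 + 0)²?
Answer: 254469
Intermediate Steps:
m = 1021 (m = -3 + (-32 + 0)² = -3 + (-32)² = -3 + 1024 = 1021)
H = 255490 (H = -1711 - 203*(-1267) = -1711 - 1*(-257201) = -1711 + 257201 = 255490)
H - m = 255490 - 1*1021 = 255490 - 1021 = 254469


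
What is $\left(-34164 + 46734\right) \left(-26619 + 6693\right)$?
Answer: $-250469820$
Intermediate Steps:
$\left(-34164 + 46734\right) \left(-26619 + 6693\right) = 12570 \left(-19926\right) = -250469820$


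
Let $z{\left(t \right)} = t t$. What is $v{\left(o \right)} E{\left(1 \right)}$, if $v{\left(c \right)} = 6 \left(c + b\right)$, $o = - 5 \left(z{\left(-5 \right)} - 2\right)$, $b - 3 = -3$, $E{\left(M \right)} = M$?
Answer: $-690$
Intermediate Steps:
$z{\left(t \right)} = t^{2}$
$b = 0$ ($b = 3 - 3 = 0$)
$o = -115$ ($o = - 5 \left(\left(-5\right)^{2} - 2\right) = - 5 \left(25 - 2\right) = \left(-5\right) 23 = -115$)
$v{\left(c \right)} = 6 c$ ($v{\left(c \right)} = 6 \left(c + 0\right) = 6 c$)
$v{\left(o \right)} E{\left(1 \right)} = 6 \left(-115\right) 1 = \left(-690\right) 1 = -690$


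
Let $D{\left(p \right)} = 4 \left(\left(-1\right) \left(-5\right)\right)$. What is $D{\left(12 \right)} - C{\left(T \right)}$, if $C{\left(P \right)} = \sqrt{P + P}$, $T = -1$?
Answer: $20 - i \sqrt{2} \approx 20.0 - 1.4142 i$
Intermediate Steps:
$C{\left(P \right)} = \sqrt{2} \sqrt{P}$ ($C{\left(P \right)} = \sqrt{2 P} = \sqrt{2} \sqrt{P}$)
$D{\left(p \right)} = 20$ ($D{\left(p \right)} = 4 \cdot 5 = 20$)
$D{\left(12 \right)} - C{\left(T \right)} = 20 - \sqrt{2} \sqrt{-1} = 20 - \sqrt{2} i = 20 - i \sqrt{2}$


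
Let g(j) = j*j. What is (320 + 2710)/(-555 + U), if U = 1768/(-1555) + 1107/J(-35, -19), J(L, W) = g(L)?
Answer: -577177125/105765004 ≈ -5.4572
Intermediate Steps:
g(j) = j²
J(L, W) = L²
U = -88883/380975 (U = 1768/(-1555) + 1107/((-35)²) = 1768*(-1/1555) + 1107/1225 = -1768/1555 + 1107*(1/1225) = -1768/1555 + 1107/1225 = -88883/380975 ≈ -0.23330)
(320 + 2710)/(-555 + U) = (320 + 2710)/(-555 - 88883/380975) = 3030/(-211530008/380975) = 3030*(-380975/211530008) = -577177125/105765004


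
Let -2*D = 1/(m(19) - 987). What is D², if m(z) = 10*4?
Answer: 1/3587236 ≈ 2.7877e-7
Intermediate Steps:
m(z) = 40
D = 1/1894 (D = -1/(2*(40 - 987)) = -½/(-947) = -½*(-1/947) = 1/1894 ≈ 0.00052798)
D² = (1/1894)² = 1/3587236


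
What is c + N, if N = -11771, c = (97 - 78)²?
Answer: -11410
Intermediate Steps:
c = 361 (c = 19² = 361)
c + N = 361 - 11771 = -11410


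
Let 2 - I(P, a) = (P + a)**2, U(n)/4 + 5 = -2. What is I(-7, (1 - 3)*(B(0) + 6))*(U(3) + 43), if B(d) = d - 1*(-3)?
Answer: -9345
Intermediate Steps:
U(n) = -28 (U(n) = -20 + 4*(-2) = -20 - 8 = -28)
B(d) = 3 + d (B(d) = d + 3 = 3 + d)
I(P, a) = 2 - (P + a)**2
I(-7, (1 - 3)*(B(0) + 6))*(U(3) + 43) = (2 - (-7 + (1 - 3)*((3 + 0) + 6))**2)*(-28 + 43) = (2 - (-7 - 2*(3 + 6))**2)*15 = (2 - (-7 - 2*9)**2)*15 = (2 - (-7 - 18)**2)*15 = (2 - 1*(-25)**2)*15 = (2 - 1*625)*15 = (2 - 625)*15 = -623*15 = -9345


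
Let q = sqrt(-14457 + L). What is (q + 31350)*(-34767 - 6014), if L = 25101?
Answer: -1278484350 - 81562*sqrt(2661) ≈ -1.2827e+9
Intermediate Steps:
q = 2*sqrt(2661) (q = sqrt(-14457 + 25101) = sqrt(10644) = 2*sqrt(2661) ≈ 103.17)
(q + 31350)*(-34767 - 6014) = (2*sqrt(2661) + 31350)*(-34767 - 6014) = (31350 + 2*sqrt(2661))*(-40781) = -1278484350 - 81562*sqrt(2661)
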